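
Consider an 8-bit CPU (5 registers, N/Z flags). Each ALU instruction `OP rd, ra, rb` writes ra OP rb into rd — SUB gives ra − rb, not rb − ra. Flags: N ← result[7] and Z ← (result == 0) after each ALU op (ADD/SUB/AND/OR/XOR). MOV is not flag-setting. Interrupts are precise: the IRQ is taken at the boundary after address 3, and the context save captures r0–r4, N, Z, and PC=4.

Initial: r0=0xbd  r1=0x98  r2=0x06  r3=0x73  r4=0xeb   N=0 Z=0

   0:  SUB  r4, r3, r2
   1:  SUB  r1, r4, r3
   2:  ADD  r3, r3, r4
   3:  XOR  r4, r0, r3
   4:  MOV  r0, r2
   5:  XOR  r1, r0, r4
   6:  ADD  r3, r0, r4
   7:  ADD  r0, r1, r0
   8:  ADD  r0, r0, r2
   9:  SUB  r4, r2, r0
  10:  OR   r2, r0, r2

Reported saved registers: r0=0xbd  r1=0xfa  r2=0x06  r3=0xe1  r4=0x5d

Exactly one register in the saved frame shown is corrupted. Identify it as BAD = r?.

BAD = r3

after  0: r0=0xbd r1=0x98 r2=0x06 r3=0x73 r4=0x6d  N=0 Z=0
after  1: r0=0xbd r1=0xfa r2=0x06 r3=0x73 r4=0x6d  N=1 Z=0
after  2: r0=0xbd r1=0xfa r2=0x06 r3=0xe0 r4=0x6d  N=1 Z=0
after  3: r0=0xbd r1=0xfa r2=0x06 r3=0xe0 r4=0x5d  N=0 Z=0
-- IRQ taken; context saved, return-PC = 4 --
mismatch: r3: reported 0xe1 vs actual 0xe0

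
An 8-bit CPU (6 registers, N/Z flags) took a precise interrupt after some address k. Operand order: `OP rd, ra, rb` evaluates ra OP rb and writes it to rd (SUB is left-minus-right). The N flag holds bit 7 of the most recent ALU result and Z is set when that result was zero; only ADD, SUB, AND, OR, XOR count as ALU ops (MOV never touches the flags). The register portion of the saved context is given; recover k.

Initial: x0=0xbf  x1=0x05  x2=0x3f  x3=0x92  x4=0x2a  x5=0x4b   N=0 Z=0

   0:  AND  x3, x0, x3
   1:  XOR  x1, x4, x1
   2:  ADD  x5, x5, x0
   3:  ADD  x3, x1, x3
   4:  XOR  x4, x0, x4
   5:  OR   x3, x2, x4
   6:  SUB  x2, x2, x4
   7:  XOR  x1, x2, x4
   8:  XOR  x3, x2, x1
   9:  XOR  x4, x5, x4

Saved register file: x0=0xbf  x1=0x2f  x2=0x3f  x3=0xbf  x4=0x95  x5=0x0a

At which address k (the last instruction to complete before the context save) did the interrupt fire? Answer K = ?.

K = 5

after  0: x0=0xbf x1=0x05 x2=0x3f x3=0x92 x4=0x2a x5=0x4b  N=1 Z=0
after  1: x0=0xbf x1=0x2f x2=0x3f x3=0x92 x4=0x2a x5=0x4b  N=0 Z=0
after  2: x0=0xbf x1=0x2f x2=0x3f x3=0x92 x4=0x2a x5=0x0a  N=0 Z=0
after  3: x0=0xbf x1=0x2f x2=0x3f x3=0xc1 x4=0x2a x5=0x0a  N=1 Z=0
after  4: x0=0xbf x1=0x2f x2=0x3f x3=0xc1 x4=0x95 x5=0x0a  N=1 Z=0
after  5: x0=0xbf x1=0x2f x2=0x3f x3=0xbf x4=0x95 x5=0x0a  N=1 Z=0
-- IRQ taken; context saved, return-PC = 6 --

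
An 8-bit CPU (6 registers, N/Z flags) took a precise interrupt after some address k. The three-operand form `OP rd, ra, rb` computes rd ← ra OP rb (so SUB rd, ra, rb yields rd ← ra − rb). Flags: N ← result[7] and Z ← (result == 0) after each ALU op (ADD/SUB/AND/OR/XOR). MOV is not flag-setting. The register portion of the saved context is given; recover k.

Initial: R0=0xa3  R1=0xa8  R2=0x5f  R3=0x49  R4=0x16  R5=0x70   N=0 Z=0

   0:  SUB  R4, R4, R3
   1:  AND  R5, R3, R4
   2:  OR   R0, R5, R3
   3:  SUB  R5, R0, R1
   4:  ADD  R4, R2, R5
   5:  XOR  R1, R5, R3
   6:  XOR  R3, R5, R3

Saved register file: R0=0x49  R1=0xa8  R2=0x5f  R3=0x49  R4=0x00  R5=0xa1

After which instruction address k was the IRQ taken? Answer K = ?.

K = 4

after  0: R0=0xa3 R1=0xa8 R2=0x5f R3=0x49 R4=0xcd R5=0x70  N=1 Z=0
after  1: R0=0xa3 R1=0xa8 R2=0x5f R3=0x49 R4=0xcd R5=0x49  N=0 Z=0
after  2: R0=0x49 R1=0xa8 R2=0x5f R3=0x49 R4=0xcd R5=0x49  N=0 Z=0
after  3: R0=0x49 R1=0xa8 R2=0x5f R3=0x49 R4=0xcd R5=0xa1  N=1 Z=0
after  4: R0=0x49 R1=0xa8 R2=0x5f R3=0x49 R4=0x00 R5=0xa1  N=0 Z=1
-- IRQ taken; context saved, return-PC = 5 --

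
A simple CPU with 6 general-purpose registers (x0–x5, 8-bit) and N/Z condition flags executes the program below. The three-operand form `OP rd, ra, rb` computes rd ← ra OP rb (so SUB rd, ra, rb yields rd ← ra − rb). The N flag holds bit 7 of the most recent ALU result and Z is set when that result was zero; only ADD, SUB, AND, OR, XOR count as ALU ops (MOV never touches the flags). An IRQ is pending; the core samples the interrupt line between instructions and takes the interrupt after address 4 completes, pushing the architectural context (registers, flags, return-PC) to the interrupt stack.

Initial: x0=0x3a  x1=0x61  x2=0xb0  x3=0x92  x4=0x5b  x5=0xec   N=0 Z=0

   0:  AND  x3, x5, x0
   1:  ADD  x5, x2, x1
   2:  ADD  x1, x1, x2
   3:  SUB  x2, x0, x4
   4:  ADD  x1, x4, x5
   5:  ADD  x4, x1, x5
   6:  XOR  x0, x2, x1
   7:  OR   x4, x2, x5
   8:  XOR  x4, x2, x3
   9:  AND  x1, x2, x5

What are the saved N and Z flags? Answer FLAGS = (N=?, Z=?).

FLAGS = (N=0, Z=0)

after  0: x0=0x3a x1=0x61 x2=0xb0 x3=0x28 x4=0x5b x5=0xec  N=0 Z=0
after  1: x0=0x3a x1=0x61 x2=0xb0 x3=0x28 x4=0x5b x5=0x11  N=0 Z=0
after  2: x0=0x3a x1=0x11 x2=0xb0 x3=0x28 x4=0x5b x5=0x11  N=0 Z=0
after  3: x0=0x3a x1=0x11 x2=0xdf x3=0x28 x4=0x5b x5=0x11  N=1 Z=0
after  4: x0=0x3a x1=0x6c x2=0xdf x3=0x28 x4=0x5b x5=0x11  N=0 Z=0
-- IRQ taken; context saved, return-PC = 5 --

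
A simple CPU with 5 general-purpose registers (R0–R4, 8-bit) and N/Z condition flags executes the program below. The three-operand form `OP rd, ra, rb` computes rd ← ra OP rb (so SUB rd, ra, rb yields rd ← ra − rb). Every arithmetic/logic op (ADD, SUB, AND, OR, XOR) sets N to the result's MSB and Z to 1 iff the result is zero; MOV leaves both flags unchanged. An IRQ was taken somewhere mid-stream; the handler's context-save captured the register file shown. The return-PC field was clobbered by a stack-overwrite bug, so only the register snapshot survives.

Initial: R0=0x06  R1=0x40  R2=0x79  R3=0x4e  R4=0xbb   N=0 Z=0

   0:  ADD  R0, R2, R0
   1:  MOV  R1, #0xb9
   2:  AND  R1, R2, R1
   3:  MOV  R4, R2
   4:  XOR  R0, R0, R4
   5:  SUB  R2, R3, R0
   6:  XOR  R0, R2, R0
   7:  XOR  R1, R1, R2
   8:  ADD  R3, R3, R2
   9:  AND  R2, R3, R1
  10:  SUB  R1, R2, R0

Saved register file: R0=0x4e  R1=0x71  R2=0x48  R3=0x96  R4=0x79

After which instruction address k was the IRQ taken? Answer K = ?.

K = 8

after  0: R0=0x7f R1=0x40 R2=0x79 R3=0x4e R4=0xbb  N=0 Z=0
after  1: R0=0x7f R1=0xb9 R2=0x79 R3=0x4e R4=0xbb  N=0 Z=0
after  2: R0=0x7f R1=0x39 R2=0x79 R3=0x4e R4=0xbb  N=0 Z=0
after  3: R0=0x7f R1=0x39 R2=0x79 R3=0x4e R4=0x79  N=0 Z=0
after  4: R0=0x06 R1=0x39 R2=0x79 R3=0x4e R4=0x79  N=0 Z=0
after  5: R0=0x06 R1=0x39 R2=0x48 R3=0x4e R4=0x79  N=0 Z=0
after  6: R0=0x4e R1=0x39 R2=0x48 R3=0x4e R4=0x79  N=0 Z=0
after  7: R0=0x4e R1=0x71 R2=0x48 R3=0x4e R4=0x79  N=0 Z=0
after  8: R0=0x4e R1=0x71 R2=0x48 R3=0x96 R4=0x79  N=1 Z=0
-- IRQ taken; context saved, return-PC = 9 --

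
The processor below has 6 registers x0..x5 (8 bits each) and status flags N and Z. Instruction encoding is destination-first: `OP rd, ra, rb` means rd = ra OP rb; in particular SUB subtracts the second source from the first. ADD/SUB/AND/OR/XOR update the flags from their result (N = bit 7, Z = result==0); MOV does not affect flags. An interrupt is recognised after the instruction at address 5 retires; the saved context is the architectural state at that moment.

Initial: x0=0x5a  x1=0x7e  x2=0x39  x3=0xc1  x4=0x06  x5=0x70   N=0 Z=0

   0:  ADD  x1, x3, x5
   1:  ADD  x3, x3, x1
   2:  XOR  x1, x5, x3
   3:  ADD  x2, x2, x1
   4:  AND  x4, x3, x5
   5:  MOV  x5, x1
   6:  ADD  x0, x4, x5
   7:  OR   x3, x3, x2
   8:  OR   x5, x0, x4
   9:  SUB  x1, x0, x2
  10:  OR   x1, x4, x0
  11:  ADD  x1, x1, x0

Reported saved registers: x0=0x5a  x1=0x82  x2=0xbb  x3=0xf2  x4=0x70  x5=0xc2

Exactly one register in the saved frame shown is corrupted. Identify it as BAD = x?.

BAD = x5

after  0: x0=0x5a x1=0x31 x2=0x39 x3=0xc1 x4=0x06 x5=0x70  N=0 Z=0
after  1: x0=0x5a x1=0x31 x2=0x39 x3=0xf2 x4=0x06 x5=0x70  N=1 Z=0
after  2: x0=0x5a x1=0x82 x2=0x39 x3=0xf2 x4=0x06 x5=0x70  N=1 Z=0
after  3: x0=0x5a x1=0x82 x2=0xbb x3=0xf2 x4=0x06 x5=0x70  N=1 Z=0
after  4: x0=0x5a x1=0x82 x2=0xbb x3=0xf2 x4=0x70 x5=0x70  N=0 Z=0
after  5: x0=0x5a x1=0x82 x2=0xbb x3=0xf2 x4=0x70 x5=0x82  N=0 Z=0
-- IRQ taken; context saved, return-PC = 6 --
mismatch: x5: reported 0xc2 vs actual 0x82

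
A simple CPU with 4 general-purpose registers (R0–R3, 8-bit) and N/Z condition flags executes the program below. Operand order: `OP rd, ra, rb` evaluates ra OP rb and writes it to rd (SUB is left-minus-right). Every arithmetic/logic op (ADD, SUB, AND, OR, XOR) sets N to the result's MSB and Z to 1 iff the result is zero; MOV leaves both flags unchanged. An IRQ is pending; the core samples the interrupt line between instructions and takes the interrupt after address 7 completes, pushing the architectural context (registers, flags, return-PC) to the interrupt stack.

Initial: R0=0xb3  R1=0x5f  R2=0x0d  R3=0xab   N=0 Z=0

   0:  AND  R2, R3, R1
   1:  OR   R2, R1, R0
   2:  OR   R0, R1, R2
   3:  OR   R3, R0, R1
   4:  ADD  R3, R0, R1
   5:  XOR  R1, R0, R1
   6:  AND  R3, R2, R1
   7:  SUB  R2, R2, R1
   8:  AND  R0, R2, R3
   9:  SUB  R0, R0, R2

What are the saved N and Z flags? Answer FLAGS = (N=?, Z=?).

FLAGS = (N=0, Z=0)

after  0: R0=0xb3 R1=0x5f R2=0x0b R3=0xab  N=0 Z=0
after  1: R0=0xb3 R1=0x5f R2=0xff R3=0xab  N=1 Z=0
after  2: R0=0xff R1=0x5f R2=0xff R3=0xab  N=1 Z=0
after  3: R0=0xff R1=0x5f R2=0xff R3=0xff  N=1 Z=0
after  4: R0=0xff R1=0x5f R2=0xff R3=0x5e  N=0 Z=0
after  5: R0=0xff R1=0xa0 R2=0xff R3=0x5e  N=1 Z=0
after  6: R0=0xff R1=0xa0 R2=0xff R3=0xa0  N=1 Z=0
after  7: R0=0xff R1=0xa0 R2=0x5f R3=0xa0  N=0 Z=0
-- IRQ taken; context saved, return-PC = 8 --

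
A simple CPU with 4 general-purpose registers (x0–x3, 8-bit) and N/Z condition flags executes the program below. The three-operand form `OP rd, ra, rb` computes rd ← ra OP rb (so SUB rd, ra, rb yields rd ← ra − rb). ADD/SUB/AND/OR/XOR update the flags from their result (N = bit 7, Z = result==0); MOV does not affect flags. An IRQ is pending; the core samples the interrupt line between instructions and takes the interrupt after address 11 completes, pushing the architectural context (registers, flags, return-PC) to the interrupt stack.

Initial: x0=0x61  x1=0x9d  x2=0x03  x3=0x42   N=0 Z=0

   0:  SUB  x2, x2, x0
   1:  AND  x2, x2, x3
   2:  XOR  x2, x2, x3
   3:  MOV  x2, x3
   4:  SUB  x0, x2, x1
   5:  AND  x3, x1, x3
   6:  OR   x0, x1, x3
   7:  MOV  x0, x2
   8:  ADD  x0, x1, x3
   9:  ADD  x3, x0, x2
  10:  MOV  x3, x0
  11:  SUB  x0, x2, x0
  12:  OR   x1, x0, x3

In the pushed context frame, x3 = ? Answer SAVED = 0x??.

after  0: x0=0x61 x1=0x9d x2=0xa2 x3=0x42  N=1 Z=0
after  1: x0=0x61 x1=0x9d x2=0x02 x3=0x42  N=0 Z=0
after  2: x0=0x61 x1=0x9d x2=0x40 x3=0x42  N=0 Z=0
after  3: x0=0x61 x1=0x9d x2=0x42 x3=0x42  N=0 Z=0
after  4: x0=0xa5 x1=0x9d x2=0x42 x3=0x42  N=1 Z=0
after  5: x0=0xa5 x1=0x9d x2=0x42 x3=0x00  N=0 Z=1
after  6: x0=0x9d x1=0x9d x2=0x42 x3=0x00  N=1 Z=0
after  7: x0=0x42 x1=0x9d x2=0x42 x3=0x00  N=1 Z=0
after  8: x0=0x9d x1=0x9d x2=0x42 x3=0x00  N=1 Z=0
after  9: x0=0x9d x1=0x9d x2=0x42 x3=0xdf  N=1 Z=0
after 10: x0=0x9d x1=0x9d x2=0x42 x3=0x9d  N=1 Z=0
after 11: x0=0xa5 x1=0x9d x2=0x42 x3=0x9d  N=1 Z=0
-- IRQ taken; context saved, return-PC = 12 --

SAVED = 0x9d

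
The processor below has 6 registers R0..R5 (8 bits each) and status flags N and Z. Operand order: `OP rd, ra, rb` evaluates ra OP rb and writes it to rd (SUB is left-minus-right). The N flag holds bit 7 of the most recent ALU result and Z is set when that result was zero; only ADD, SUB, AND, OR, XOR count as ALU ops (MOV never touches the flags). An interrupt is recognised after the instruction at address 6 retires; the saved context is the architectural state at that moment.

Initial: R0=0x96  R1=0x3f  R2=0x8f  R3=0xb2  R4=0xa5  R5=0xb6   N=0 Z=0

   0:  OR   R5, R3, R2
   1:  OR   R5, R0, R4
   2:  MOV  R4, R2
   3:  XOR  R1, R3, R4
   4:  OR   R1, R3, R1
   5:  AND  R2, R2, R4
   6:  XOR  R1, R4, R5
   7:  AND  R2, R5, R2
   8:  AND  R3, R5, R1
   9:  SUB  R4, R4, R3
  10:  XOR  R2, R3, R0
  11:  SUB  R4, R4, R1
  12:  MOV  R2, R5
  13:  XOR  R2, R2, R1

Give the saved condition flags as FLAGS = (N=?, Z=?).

after  0: R0=0x96 R1=0x3f R2=0x8f R3=0xb2 R4=0xa5 R5=0xbf  N=1 Z=0
after  1: R0=0x96 R1=0x3f R2=0x8f R3=0xb2 R4=0xa5 R5=0xb7  N=1 Z=0
after  2: R0=0x96 R1=0x3f R2=0x8f R3=0xb2 R4=0x8f R5=0xb7  N=1 Z=0
after  3: R0=0x96 R1=0x3d R2=0x8f R3=0xb2 R4=0x8f R5=0xb7  N=0 Z=0
after  4: R0=0x96 R1=0xbf R2=0x8f R3=0xb2 R4=0x8f R5=0xb7  N=1 Z=0
after  5: R0=0x96 R1=0xbf R2=0x8f R3=0xb2 R4=0x8f R5=0xb7  N=1 Z=0
after  6: R0=0x96 R1=0x38 R2=0x8f R3=0xb2 R4=0x8f R5=0xb7  N=0 Z=0
-- IRQ taken; context saved, return-PC = 7 --

FLAGS = (N=0, Z=0)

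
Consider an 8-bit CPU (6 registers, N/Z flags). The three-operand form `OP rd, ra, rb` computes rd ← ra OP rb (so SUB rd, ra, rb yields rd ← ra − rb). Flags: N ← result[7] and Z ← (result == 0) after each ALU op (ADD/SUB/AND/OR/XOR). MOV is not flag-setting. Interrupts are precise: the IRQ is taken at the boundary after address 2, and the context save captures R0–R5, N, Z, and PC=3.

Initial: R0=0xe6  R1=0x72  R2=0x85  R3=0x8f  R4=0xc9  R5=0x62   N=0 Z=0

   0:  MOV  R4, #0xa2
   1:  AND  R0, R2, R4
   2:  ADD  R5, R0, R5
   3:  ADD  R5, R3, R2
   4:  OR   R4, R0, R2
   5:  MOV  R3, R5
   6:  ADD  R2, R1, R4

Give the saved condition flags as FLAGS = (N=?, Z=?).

after  0: R0=0xe6 R1=0x72 R2=0x85 R3=0x8f R4=0xa2 R5=0x62  N=0 Z=0
after  1: R0=0x80 R1=0x72 R2=0x85 R3=0x8f R4=0xa2 R5=0x62  N=1 Z=0
after  2: R0=0x80 R1=0x72 R2=0x85 R3=0x8f R4=0xa2 R5=0xe2  N=1 Z=0
-- IRQ taken; context saved, return-PC = 3 --

FLAGS = (N=1, Z=0)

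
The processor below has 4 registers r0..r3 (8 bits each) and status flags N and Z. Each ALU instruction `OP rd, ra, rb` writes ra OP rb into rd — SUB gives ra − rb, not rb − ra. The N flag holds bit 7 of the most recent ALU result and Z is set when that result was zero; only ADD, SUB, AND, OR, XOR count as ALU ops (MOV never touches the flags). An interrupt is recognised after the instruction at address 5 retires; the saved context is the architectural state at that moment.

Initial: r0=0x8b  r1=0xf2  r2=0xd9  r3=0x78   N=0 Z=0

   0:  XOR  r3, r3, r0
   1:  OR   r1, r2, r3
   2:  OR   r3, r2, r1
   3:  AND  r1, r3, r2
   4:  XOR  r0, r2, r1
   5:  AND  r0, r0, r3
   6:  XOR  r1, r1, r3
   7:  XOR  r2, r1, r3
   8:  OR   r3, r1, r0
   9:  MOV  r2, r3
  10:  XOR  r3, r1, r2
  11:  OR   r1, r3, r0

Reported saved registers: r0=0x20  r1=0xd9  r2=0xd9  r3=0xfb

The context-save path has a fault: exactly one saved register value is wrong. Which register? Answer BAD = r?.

BAD = r0

after  0: r0=0x8b r1=0xf2 r2=0xd9 r3=0xf3  N=1 Z=0
after  1: r0=0x8b r1=0xfb r2=0xd9 r3=0xf3  N=1 Z=0
after  2: r0=0x8b r1=0xfb r2=0xd9 r3=0xfb  N=1 Z=0
after  3: r0=0x8b r1=0xd9 r2=0xd9 r3=0xfb  N=1 Z=0
after  4: r0=0x00 r1=0xd9 r2=0xd9 r3=0xfb  N=0 Z=1
after  5: r0=0x00 r1=0xd9 r2=0xd9 r3=0xfb  N=0 Z=1
-- IRQ taken; context saved, return-PC = 6 --
mismatch: r0: reported 0x20 vs actual 0x00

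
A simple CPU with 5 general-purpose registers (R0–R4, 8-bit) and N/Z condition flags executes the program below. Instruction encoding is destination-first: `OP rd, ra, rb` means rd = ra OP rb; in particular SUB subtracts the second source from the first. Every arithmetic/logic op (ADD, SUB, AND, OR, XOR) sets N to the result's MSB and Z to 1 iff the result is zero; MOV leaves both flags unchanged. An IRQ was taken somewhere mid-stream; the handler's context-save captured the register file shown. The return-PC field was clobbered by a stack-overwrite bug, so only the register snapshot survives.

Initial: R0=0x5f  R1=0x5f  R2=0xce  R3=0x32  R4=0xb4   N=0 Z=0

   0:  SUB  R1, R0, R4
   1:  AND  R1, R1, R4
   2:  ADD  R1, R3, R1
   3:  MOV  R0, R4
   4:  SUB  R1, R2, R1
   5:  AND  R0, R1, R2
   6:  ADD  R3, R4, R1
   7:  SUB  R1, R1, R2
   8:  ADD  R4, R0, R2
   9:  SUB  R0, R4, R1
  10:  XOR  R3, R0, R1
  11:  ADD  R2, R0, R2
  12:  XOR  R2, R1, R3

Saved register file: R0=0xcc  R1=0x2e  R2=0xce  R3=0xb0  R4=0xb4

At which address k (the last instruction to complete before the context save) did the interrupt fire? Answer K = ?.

after  0: R0=0x5f R1=0xab R2=0xce R3=0x32 R4=0xb4  N=1 Z=0
after  1: R0=0x5f R1=0xa0 R2=0xce R3=0x32 R4=0xb4  N=1 Z=0
after  2: R0=0x5f R1=0xd2 R2=0xce R3=0x32 R4=0xb4  N=1 Z=0
after  3: R0=0xb4 R1=0xd2 R2=0xce R3=0x32 R4=0xb4  N=1 Z=0
after  4: R0=0xb4 R1=0xfc R2=0xce R3=0x32 R4=0xb4  N=1 Z=0
after  5: R0=0xcc R1=0xfc R2=0xce R3=0x32 R4=0xb4  N=1 Z=0
after  6: R0=0xcc R1=0xfc R2=0xce R3=0xb0 R4=0xb4  N=1 Z=0
after  7: R0=0xcc R1=0x2e R2=0xce R3=0xb0 R4=0xb4  N=0 Z=0
-- IRQ taken; context saved, return-PC = 8 --

K = 7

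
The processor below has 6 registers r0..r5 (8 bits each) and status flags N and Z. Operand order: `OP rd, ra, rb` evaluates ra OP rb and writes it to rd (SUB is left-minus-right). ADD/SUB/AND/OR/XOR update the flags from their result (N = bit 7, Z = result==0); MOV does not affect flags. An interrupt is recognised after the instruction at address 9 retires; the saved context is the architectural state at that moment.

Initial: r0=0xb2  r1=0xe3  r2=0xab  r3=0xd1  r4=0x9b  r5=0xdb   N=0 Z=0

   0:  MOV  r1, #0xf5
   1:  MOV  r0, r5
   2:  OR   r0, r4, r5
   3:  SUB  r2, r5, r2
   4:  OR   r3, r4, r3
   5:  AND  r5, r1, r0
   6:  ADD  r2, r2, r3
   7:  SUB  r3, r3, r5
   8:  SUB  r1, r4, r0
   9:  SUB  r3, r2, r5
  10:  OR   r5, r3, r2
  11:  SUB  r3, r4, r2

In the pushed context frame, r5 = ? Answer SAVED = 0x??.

after  0: r0=0xb2 r1=0xf5 r2=0xab r3=0xd1 r4=0x9b r5=0xdb  N=0 Z=0
after  1: r0=0xdb r1=0xf5 r2=0xab r3=0xd1 r4=0x9b r5=0xdb  N=0 Z=0
after  2: r0=0xdb r1=0xf5 r2=0xab r3=0xd1 r4=0x9b r5=0xdb  N=1 Z=0
after  3: r0=0xdb r1=0xf5 r2=0x30 r3=0xd1 r4=0x9b r5=0xdb  N=0 Z=0
after  4: r0=0xdb r1=0xf5 r2=0x30 r3=0xdb r4=0x9b r5=0xdb  N=1 Z=0
after  5: r0=0xdb r1=0xf5 r2=0x30 r3=0xdb r4=0x9b r5=0xd1  N=1 Z=0
after  6: r0=0xdb r1=0xf5 r2=0x0b r3=0xdb r4=0x9b r5=0xd1  N=0 Z=0
after  7: r0=0xdb r1=0xf5 r2=0x0b r3=0x0a r4=0x9b r5=0xd1  N=0 Z=0
after  8: r0=0xdb r1=0xc0 r2=0x0b r3=0x0a r4=0x9b r5=0xd1  N=1 Z=0
after  9: r0=0xdb r1=0xc0 r2=0x0b r3=0x3a r4=0x9b r5=0xd1  N=0 Z=0
-- IRQ taken; context saved, return-PC = 10 --

SAVED = 0xd1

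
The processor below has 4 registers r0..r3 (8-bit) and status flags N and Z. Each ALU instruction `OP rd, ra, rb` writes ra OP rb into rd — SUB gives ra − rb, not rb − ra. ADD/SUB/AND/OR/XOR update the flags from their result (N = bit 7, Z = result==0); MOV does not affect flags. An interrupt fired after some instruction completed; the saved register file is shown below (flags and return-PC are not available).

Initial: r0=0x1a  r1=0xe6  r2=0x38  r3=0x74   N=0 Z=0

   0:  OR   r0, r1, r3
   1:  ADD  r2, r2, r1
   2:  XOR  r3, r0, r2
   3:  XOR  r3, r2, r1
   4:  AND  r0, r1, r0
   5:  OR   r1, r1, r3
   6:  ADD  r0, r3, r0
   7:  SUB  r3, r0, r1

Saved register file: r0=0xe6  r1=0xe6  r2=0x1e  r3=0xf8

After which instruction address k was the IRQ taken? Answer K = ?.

K = 4

after  0: r0=0xf6 r1=0xe6 r2=0x38 r3=0x74  N=1 Z=0
after  1: r0=0xf6 r1=0xe6 r2=0x1e r3=0x74  N=0 Z=0
after  2: r0=0xf6 r1=0xe6 r2=0x1e r3=0xe8  N=1 Z=0
after  3: r0=0xf6 r1=0xe6 r2=0x1e r3=0xf8  N=1 Z=0
after  4: r0=0xe6 r1=0xe6 r2=0x1e r3=0xf8  N=1 Z=0
-- IRQ taken; context saved, return-PC = 5 --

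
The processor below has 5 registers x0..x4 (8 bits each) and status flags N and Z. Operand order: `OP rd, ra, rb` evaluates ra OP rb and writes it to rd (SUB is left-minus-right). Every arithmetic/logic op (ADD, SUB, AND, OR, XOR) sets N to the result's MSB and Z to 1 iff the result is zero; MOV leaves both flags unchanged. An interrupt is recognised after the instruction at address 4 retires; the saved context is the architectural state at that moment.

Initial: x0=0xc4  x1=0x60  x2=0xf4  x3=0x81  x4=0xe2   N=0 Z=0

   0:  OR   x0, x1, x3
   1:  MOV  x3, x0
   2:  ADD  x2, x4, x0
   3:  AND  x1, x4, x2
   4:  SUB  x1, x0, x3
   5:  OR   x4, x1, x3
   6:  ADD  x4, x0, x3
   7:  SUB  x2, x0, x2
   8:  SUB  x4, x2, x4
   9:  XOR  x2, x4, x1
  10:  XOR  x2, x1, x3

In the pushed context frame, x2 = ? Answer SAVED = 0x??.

after  0: x0=0xe1 x1=0x60 x2=0xf4 x3=0x81 x4=0xe2  N=1 Z=0
after  1: x0=0xe1 x1=0x60 x2=0xf4 x3=0xe1 x4=0xe2  N=1 Z=0
after  2: x0=0xe1 x1=0x60 x2=0xc3 x3=0xe1 x4=0xe2  N=1 Z=0
after  3: x0=0xe1 x1=0xc2 x2=0xc3 x3=0xe1 x4=0xe2  N=1 Z=0
after  4: x0=0xe1 x1=0x00 x2=0xc3 x3=0xe1 x4=0xe2  N=0 Z=1
-- IRQ taken; context saved, return-PC = 5 --

SAVED = 0xc3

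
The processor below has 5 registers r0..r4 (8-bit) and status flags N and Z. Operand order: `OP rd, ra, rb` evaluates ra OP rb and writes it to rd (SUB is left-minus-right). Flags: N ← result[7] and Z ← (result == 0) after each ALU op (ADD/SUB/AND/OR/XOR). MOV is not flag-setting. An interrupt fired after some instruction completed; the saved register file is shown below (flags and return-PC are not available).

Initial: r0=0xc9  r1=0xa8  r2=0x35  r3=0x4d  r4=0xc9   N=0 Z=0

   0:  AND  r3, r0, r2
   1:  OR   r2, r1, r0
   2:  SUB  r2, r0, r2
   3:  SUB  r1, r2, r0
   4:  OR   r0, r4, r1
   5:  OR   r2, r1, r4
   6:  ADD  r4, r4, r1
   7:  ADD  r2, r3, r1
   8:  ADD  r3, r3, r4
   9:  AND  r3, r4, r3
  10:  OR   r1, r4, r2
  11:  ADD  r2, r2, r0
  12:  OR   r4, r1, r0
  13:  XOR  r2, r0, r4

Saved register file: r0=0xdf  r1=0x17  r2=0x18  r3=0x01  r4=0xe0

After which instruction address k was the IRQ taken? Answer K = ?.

K = 7

after  0: r0=0xc9 r1=0xa8 r2=0x35 r3=0x01 r4=0xc9  N=0 Z=0
after  1: r0=0xc9 r1=0xa8 r2=0xe9 r3=0x01 r4=0xc9  N=1 Z=0
after  2: r0=0xc9 r1=0xa8 r2=0xe0 r3=0x01 r4=0xc9  N=1 Z=0
after  3: r0=0xc9 r1=0x17 r2=0xe0 r3=0x01 r4=0xc9  N=0 Z=0
after  4: r0=0xdf r1=0x17 r2=0xe0 r3=0x01 r4=0xc9  N=1 Z=0
after  5: r0=0xdf r1=0x17 r2=0xdf r3=0x01 r4=0xc9  N=1 Z=0
after  6: r0=0xdf r1=0x17 r2=0xdf r3=0x01 r4=0xe0  N=1 Z=0
after  7: r0=0xdf r1=0x17 r2=0x18 r3=0x01 r4=0xe0  N=0 Z=0
-- IRQ taken; context saved, return-PC = 8 --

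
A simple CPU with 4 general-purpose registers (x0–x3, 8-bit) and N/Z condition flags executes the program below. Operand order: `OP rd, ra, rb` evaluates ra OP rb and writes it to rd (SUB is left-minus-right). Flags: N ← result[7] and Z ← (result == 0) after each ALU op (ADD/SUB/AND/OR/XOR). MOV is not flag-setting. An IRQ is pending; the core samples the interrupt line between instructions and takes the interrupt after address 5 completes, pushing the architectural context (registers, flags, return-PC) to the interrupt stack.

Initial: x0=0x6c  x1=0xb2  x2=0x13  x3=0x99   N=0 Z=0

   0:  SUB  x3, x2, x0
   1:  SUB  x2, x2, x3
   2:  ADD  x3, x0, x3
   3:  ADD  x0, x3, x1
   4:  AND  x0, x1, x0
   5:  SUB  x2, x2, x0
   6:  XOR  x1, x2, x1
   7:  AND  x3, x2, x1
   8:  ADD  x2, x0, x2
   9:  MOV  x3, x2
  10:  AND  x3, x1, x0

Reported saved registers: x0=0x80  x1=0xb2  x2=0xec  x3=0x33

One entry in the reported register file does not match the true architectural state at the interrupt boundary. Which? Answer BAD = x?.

BAD = x3

after  0: x0=0x6c x1=0xb2 x2=0x13 x3=0xa7  N=1 Z=0
after  1: x0=0x6c x1=0xb2 x2=0x6c x3=0xa7  N=0 Z=0
after  2: x0=0x6c x1=0xb2 x2=0x6c x3=0x13  N=0 Z=0
after  3: x0=0xc5 x1=0xb2 x2=0x6c x3=0x13  N=1 Z=0
after  4: x0=0x80 x1=0xb2 x2=0x6c x3=0x13  N=1 Z=0
after  5: x0=0x80 x1=0xb2 x2=0xec x3=0x13  N=1 Z=0
-- IRQ taken; context saved, return-PC = 6 --
mismatch: x3: reported 0x33 vs actual 0x13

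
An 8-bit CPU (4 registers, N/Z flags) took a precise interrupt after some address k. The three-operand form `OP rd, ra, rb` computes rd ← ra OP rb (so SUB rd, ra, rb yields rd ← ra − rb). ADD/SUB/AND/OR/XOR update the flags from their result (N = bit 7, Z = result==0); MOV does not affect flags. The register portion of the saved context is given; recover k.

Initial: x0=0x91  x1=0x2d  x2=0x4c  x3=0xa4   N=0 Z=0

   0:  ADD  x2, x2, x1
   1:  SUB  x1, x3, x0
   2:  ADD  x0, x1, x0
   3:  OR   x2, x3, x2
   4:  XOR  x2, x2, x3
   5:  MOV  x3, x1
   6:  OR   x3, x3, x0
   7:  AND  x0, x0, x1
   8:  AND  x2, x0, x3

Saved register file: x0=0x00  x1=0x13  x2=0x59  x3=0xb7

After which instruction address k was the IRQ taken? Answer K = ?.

K = 7

after  0: x0=0x91 x1=0x2d x2=0x79 x3=0xa4  N=0 Z=0
after  1: x0=0x91 x1=0x13 x2=0x79 x3=0xa4  N=0 Z=0
after  2: x0=0xa4 x1=0x13 x2=0x79 x3=0xa4  N=1 Z=0
after  3: x0=0xa4 x1=0x13 x2=0xfd x3=0xa4  N=1 Z=0
after  4: x0=0xa4 x1=0x13 x2=0x59 x3=0xa4  N=0 Z=0
after  5: x0=0xa4 x1=0x13 x2=0x59 x3=0x13  N=0 Z=0
after  6: x0=0xa4 x1=0x13 x2=0x59 x3=0xb7  N=1 Z=0
after  7: x0=0x00 x1=0x13 x2=0x59 x3=0xb7  N=0 Z=1
-- IRQ taken; context saved, return-PC = 8 --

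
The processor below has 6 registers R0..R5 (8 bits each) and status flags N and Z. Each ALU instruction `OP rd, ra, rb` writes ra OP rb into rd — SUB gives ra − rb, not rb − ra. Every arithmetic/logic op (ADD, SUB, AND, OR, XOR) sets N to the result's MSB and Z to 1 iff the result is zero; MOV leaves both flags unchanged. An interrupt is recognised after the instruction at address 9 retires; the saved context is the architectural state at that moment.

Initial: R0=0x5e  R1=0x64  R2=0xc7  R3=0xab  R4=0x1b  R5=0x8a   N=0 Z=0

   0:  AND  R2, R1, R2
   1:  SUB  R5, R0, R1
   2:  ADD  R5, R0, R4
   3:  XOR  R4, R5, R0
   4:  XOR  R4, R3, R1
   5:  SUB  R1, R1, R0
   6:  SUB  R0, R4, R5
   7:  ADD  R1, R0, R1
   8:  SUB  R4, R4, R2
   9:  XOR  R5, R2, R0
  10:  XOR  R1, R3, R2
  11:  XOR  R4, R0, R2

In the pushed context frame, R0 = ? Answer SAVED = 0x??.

after  0: R0=0x5e R1=0x64 R2=0x44 R3=0xab R4=0x1b R5=0x8a  N=0 Z=0
after  1: R0=0x5e R1=0x64 R2=0x44 R3=0xab R4=0x1b R5=0xfa  N=1 Z=0
after  2: R0=0x5e R1=0x64 R2=0x44 R3=0xab R4=0x1b R5=0x79  N=0 Z=0
after  3: R0=0x5e R1=0x64 R2=0x44 R3=0xab R4=0x27 R5=0x79  N=0 Z=0
after  4: R0=0x5e R1=0x64 R2=0x44 R3=0xab R4=0xcf R5=0x79  N=1 Z=0
after  5: R0=0x5e R1=0x06 R2=0x44 R3=0xab R4=0xcf R5=0x79  N=0 Z=0
after  6: R0=0x56 R1=0x06 R2=0x44 R3=0xab R4=0xcf R5=0x79  N=0 Z=0
after  7: R0=0x56 R1=0x5c R2=0x44 R3=0xab R4=0xcf R5=0x79  N=0 Z=0
after  8: R0=0x56 R1=0x5c R2=0x44 R3=0xab R4=0x8b R5=0x79  N=1 Z=0
after  9: R0=0x56 R1=0x5c R2=0x44 R3=0xab R4=0x8b R5=0x12  N=0 Z=0
-- IRQ taken; context saved, return-PC = 10 --

SAVED = 0x56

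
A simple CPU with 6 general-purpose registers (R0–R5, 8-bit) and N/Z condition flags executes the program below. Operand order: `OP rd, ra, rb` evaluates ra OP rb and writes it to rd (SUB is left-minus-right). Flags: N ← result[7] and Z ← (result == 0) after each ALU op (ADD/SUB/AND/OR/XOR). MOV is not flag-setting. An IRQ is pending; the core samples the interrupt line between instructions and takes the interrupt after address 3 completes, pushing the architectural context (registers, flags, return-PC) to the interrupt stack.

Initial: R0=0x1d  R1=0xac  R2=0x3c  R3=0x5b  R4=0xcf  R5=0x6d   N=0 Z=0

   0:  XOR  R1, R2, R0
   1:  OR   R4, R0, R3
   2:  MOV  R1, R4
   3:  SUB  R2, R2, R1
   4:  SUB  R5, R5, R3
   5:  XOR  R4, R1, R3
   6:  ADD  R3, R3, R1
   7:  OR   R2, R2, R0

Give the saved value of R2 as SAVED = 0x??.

after  0: R0=0x1d R1=0x21 R2=0x3c R3=0x5b R4=0xcf R5=0x6d  N=0 Z=0
after  1: R0=0x1d R1=0x21 R2=0x3c R3=0x5b R4=0x5f R5=0x6d  N=0 Z=0
after  2: R0=0x1d R1=0x5f R2=0x3c R3=0x5b R4=0x5f R5=0x6d  N=0 Z=0
after  3: R0=0x1d R1=0x5f R2=0xdd R3=0x5b R4=0x5f R5=0x6d  N=1 Z=0
-- IRQ taken; context saved, return-PC = 4 --

SAVED = 0xdd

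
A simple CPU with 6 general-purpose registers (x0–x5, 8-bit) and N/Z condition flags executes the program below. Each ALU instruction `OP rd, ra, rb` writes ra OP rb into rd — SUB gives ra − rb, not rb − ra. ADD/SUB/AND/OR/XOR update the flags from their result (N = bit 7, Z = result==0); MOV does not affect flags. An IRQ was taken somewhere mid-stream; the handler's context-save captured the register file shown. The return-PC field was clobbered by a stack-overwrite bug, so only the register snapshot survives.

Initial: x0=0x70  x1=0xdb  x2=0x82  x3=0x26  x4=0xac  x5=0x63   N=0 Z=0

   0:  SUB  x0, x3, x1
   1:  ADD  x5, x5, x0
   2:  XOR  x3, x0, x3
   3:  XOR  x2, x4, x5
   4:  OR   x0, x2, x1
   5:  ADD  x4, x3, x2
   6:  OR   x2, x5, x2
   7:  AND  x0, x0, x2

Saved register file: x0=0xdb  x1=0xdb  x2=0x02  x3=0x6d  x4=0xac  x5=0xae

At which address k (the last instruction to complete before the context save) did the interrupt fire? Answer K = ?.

K = 4

after  0: x0=0x4b x1=0xdb x2=0x82 x3=0x26 x4=0xac x5=0x63  N=0 Z=0
after  1: x0=0x4b x1=0xdb x2=0x82 x3=0x26 x4=0xac x5=0xae  N=1 Z=0
after  2: x0=0x4b x1=0xdb x2=0x82 x3=0x6d x4=0xac x5=0xae  N=0 Z=0
after  3: x0=0x4b x1=0xdb x2=0x02 x3=0x6d x4=0xac x5=0xae  N=0 Z=0
after  4: x0=0xdb x1=0xdb x2=0x02 x3=0x6d x4=0xac x5=0xae  N=1 Z=0
-- IRQ taken; context saved, return-PC = 5 --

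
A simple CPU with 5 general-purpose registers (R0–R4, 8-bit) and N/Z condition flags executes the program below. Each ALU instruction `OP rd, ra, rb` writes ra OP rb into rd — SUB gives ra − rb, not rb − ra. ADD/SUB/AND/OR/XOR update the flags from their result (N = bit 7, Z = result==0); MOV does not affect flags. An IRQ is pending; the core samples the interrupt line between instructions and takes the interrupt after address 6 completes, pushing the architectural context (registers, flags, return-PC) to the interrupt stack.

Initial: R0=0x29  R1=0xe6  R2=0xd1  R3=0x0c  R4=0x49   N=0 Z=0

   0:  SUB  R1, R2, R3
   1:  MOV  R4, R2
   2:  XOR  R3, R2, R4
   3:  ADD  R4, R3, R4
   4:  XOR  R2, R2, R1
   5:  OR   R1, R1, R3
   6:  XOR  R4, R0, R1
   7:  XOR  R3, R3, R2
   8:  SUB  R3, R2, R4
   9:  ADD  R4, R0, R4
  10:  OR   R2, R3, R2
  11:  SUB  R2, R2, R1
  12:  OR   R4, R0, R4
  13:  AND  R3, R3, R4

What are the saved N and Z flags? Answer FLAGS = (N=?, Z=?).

after  0: R0=0x29 R1=0xc5 R2=0xd1 R3=0x0c R4=0x49  N=1 Z=0
after  1: R0=0x29 R1=0xc5 R2=0xd1 R3=0x0c R4=0xd1  N=1 Z=0
after  2: R0=0x29 R1=0xc5 R2=0xd1 R3=0x00 R4=0xd1  N=0 Z=1
after  3: R0=0x29 R1=0xc5 R2=0xd1 R3=0x00 R4=0xd1  N=1 Z=0
after  4: R0=0x29 R1=0xc5 R2=0x14 R3=0x00 R4=0xd1  N=0 Z=0
after  5: R0=0x29 R1=0xc5 R2=0x14 R3=0x00 R4=0xd1  N=1 Z=0
after  6: R0=0x29 R1=0xc5 R2=0x14 R3=0x00 R4=0xec  N=1 Z=0
-- IRQ taken; context saved, return-PC = 7 --

FLAGS = (N=1, Z=0)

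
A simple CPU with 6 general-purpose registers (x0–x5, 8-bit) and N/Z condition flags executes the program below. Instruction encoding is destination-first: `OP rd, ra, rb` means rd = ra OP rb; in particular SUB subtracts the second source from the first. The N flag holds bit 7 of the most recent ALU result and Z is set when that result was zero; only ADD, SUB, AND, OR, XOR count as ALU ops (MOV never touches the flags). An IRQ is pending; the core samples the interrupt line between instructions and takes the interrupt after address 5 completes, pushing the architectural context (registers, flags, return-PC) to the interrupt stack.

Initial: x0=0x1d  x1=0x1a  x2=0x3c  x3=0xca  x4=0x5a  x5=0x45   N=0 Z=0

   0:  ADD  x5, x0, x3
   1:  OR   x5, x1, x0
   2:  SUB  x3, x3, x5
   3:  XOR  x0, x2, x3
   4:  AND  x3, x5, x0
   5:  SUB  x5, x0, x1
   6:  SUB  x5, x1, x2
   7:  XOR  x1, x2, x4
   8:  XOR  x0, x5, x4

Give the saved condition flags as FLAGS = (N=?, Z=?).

after  0: x0=0x1d x1=0x1a x2=0x3c x3=0xca x4=0x5a x5=0xe7  N=1 Z=0
after  1: x0=0x1d x1=0x1a x2=0x3c x3=0xca x4=0x5a x5=0x1f  N=0 Z=0
after  2: x0=0x1d x1=0x1a x2=0x3c x3=0xab x4=0x5a x5=0x1f  N=1 Z=0
after  3: x0=0x97 x1=0x1a x2=0x3c x3=0xab x4=0x5a x5=0x1f  N=1 Z=0
after  4: x0=0x97 x1=0x1a x2=0x3c x3=0x17 x4=0x5a x5=0x1f  N=0 Z=0
after  5: x0=0x97 x1=0x1a x2=0x3c x3=0x17 x4=0x5a x5=0x7d  N=0 Z=0
-- IRQ taken; context saved, return-PC = 6 --

FLAGS = (N=0, Z=0)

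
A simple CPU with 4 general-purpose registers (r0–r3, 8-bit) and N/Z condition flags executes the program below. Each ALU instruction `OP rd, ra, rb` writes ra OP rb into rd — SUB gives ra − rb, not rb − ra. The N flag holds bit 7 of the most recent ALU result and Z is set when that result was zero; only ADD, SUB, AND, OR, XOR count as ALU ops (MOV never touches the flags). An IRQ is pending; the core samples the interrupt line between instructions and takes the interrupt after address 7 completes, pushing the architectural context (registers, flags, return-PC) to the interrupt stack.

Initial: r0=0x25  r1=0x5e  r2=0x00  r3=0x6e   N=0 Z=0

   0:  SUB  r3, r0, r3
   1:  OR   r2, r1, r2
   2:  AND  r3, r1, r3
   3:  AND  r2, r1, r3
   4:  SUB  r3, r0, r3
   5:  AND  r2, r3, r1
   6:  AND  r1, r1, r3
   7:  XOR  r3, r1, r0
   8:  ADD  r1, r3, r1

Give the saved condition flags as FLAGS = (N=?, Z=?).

FLAGS = (N=0, Z=0)

after  0: r0=0x25 r1=0x5e r2=0x00 r3=0xb7  N=1 Z=0
after  1: r0=0x25 r1=0x5e r2=0x5e r3=0xb7  N=0 Z=0
after  2: r0=0x25 r1=0x5e r2=0x5e r3=0x16  N=0 Z=0
after  3: r0=0x25 r1=0x5e r2=0x16 r3=0x16  N=0 Z=0
after  4: r0=0x25 r1=0x5e r2=0x16 r3=0x0f  N=0 Z=0
after  5: r0=0x25 r1=0x5e r2=0x0e r3=0x0f  N=0 Z=0
after  6: r0=0x25 r1=0x0e r2=0x0e r3=0x0f  N=0 Z=0
after  7: r0=0x25 r1=0x0e r2=0x0e r3=0x2b  N=0 Z=0
-- IRQ taken; context saved, return-PC = 8 --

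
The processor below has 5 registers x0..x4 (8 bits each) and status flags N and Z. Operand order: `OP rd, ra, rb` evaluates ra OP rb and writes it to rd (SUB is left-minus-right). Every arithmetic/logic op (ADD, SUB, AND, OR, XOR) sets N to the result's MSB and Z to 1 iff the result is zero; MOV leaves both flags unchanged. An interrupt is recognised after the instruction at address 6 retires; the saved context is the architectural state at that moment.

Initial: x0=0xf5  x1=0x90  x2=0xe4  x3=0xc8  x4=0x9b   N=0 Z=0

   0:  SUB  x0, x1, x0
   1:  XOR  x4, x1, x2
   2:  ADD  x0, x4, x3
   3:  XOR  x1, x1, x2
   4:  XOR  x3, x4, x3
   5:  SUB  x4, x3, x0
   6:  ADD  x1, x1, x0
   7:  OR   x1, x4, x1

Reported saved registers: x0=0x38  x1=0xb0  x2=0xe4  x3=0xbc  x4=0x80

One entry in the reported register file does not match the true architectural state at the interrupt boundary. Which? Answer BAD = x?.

BAD = x0

after  0: x0=0x9b x1=0x90 x2=0xe4 x3=0xc8 x4=0x9b  N=1 Z=0
after  1: x0=0x9b x1=0x90 x2=0xe4 x3=0xc8 x4=0x74  N=0 Z=0
after  2: x0=0x3c x1=0x90 x2=0xe4 x3=0xc8 x4=0x74  N=0 Z=0
after  3: x0=0x3c x1=0x74 x2=0xe4 x3=0xc8 x4=0x74  N=0 Z=0
after  4: x0=0x3c x1=0x74 x2=0xe4 x3=0xbc x4=0x74  N=1 Z=0
after  5: x0=0x3c x1=0x74 x2=0xe4 x3=0xbc x4=0x80  N=1 Z=0
after  6: x0=0x3c x1=0xb0 x2=0xe4 x3=0xbc x4=0x80  N=1 Z=0
-- IRQ taken; context saved, return-PC = 7 --
mismatch: x0: reported 0x38 vs actual 0x3c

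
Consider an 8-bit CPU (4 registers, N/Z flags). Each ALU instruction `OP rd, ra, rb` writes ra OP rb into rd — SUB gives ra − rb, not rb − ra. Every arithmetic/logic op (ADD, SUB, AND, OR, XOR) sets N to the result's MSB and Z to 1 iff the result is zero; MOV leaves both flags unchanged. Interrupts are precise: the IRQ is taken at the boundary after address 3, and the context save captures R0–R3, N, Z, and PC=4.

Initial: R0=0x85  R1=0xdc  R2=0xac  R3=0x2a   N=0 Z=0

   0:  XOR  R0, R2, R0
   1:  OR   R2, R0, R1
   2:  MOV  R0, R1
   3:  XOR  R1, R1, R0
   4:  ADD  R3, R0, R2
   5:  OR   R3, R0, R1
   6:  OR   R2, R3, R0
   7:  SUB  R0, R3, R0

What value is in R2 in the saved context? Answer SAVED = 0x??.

after  0: R0=0x29 R1=0xdc R2=0xac R3=0x2a  N=0 Z=0
after  1: R0=0x29 R1=0xdc R2=0xfd R3=0x2a  N=1 Z=0
after  2: R0=0xdc R1=0xdc R2=0xfd R3=0x2a  N=1 Z=0
after  3: R0=0xdc R1=0x00 R2=0xfd R3=0x2a  N=0 Z=1
-- IRQ taken; context saved, return-PC = 4 --

SAVED = 0xfd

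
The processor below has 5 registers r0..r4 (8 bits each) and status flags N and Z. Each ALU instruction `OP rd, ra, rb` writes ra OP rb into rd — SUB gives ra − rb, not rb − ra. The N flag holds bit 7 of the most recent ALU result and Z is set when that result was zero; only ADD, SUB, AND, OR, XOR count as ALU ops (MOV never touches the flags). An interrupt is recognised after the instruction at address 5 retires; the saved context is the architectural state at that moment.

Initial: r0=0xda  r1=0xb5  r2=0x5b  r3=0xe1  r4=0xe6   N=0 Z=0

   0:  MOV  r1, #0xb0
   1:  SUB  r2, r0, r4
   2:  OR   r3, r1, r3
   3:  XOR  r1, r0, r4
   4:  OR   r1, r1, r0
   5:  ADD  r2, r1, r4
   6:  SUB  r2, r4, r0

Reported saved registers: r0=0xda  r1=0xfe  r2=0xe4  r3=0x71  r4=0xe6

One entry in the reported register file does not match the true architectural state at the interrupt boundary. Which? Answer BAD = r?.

BAD = r3

after  0: r0=0xda r1=0xb0 r2=0x5b r3=0xe1 r4=0xe6  N=0 Z=0
after  1: r0=0xda r1=0xb0 r2=0xf4 r3=0xe1 r4=0xe6  N=1 Z=0
after  2: r0=0xda r1=0xb0 r2=0xf4 r3=0xf1 r4=0xe6  N=1 Z=0
after  3: r0=0xda r1=0x3c r2=0xf4 r3=0xf1 r4=0xe6  N=0 Z=0
after  4: r0=0xda r1=0xfe r2=0xf4 r3=0xf1 r4=0xe6  N=1 Z=0
after  5: r0=0xda r1=0xfe r2=0xe4 r3=0xf1 r4=0xe6  N=1 Z=0
-- IRQ taken; context saved, return-PC = 6 --
mismatch: r3: reported 0x71 vs actual 0xf1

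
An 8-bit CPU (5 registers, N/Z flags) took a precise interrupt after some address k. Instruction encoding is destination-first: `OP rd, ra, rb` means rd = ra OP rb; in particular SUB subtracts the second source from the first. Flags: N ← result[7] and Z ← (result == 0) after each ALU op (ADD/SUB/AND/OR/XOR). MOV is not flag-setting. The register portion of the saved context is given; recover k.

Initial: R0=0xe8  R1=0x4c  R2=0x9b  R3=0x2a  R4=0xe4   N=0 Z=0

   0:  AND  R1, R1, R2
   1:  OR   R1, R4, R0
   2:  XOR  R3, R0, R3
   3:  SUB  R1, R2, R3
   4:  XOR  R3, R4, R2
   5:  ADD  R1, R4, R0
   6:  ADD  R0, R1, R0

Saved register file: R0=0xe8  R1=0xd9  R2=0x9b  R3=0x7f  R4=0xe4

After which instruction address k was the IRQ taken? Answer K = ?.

after  0: R0=0xe8 R1=0x08 R2=0x9b R3=0x2a R4=0xe4  N=0 Z=0
after  1: R0=0xe8 R1=0xec R2=0x9b R3=0x2a R4=0xe4  N=1 Z=0
after  2: R0=0xe8 R1=0xec R2=0x9b R3=0xc2 R4=0xe4  N=1 Z=0
after  3: R0=0xe8 R1=0xd9 R2=0x9b R3=0xc2 R4=0xe4  N=1 Z=0
after  4: R0=0xe8 R1=0xd9 R2=0x9b R3=0x7f R4=0xe4  N=0 Z=0
-- IRQ taken; context saved, return-PC = 5 --

K = 4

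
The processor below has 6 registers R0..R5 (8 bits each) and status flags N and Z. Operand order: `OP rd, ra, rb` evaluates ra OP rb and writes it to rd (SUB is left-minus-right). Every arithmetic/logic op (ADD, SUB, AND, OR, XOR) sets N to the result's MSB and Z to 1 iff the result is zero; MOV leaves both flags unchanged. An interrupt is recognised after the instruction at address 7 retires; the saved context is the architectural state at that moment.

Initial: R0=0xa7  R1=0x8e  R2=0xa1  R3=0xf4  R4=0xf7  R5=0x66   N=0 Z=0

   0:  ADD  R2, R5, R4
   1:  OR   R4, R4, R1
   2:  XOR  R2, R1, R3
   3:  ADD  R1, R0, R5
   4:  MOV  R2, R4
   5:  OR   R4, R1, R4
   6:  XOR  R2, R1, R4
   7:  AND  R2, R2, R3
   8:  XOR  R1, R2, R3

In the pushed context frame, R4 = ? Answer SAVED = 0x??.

SAVED = 0xff

after  0: R0=0xa7 R1=0x8e R2=0x5d R3=0xf4 R4=0xf7 R5=0x66  N=0 Z=0
after  1: R0=0xa7 R1=0x8e R2=0x5d R3=0xf4 R4=0xff R5=0x66  N=1 Z=0
after  2: R0=0xa7 R1=0x8e R2=0x7a R3=0xf4 R4=0xff R5=0x66  N=0 Z=0
after  3: R0=0xa7 R1=0x0d R2=0x7a R3=0xf4 R4=0xff R5=0x66  N=0 Z=0
after  4: R0=0xa7 R1=0x0d R2=0xff R3=0xf4 R4=0xff R5=0x66  N=0 Z=0
after  5: R0=0xa7 R1=0x0d R2=0xff R3=0xf4 R4=0xff R5=0x66  N=1 Z=0
after  6: R0=0xa7 R1=0x0d R2=0xf2 R3=0xf4 R4=0xff R5=0x66  N=1 Z=0
after  7: R0=0xa7 R1=0x0d R2=0xf0 R3=0xf4 R4=0xff R5=0x66  N=1 Z=0
-- IRQ taken; context saved, return-PC = 8 --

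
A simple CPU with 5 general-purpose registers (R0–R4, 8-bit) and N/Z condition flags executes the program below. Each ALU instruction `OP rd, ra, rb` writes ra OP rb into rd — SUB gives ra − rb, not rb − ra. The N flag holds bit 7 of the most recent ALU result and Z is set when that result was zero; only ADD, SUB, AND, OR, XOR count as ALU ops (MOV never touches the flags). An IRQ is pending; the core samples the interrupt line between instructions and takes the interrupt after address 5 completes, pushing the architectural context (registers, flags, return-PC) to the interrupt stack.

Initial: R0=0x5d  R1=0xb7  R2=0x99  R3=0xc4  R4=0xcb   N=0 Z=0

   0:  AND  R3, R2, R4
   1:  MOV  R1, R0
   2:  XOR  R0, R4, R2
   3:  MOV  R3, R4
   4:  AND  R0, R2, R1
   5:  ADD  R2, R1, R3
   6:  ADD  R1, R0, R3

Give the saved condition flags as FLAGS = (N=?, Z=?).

after  0: R0=0x5d R1=0xb7 R2=0x99 R3=0x89 R4=0xcb  N=1 Z=0
after  1: R0=0x5d R1=0x5d R2=0x99 R3=0x89 R4=0xcb  N=1 Z=0
after  2: R0=0x52 R1=0x5d R2=0x99 R3=0x89 R4=0xcb  N=0 Z=0
after  3: R0=0x52 R1=0x5d R2=0x99 R3=0xcb R4=0xcb  N=0 Z=0
after  4: R0=0x19 R1=0x5d R2=0x99 R3=0xcb R4=0xcb  N=0 Z=0
after  5: R0=0x19 R1=0x5d R2=0x28 R3=0xcb R4=0xcb  N=0 Z=0
-- IRQ taken; context saved, return-PC = 6 --

FLAGS = (N=0, Z=0)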